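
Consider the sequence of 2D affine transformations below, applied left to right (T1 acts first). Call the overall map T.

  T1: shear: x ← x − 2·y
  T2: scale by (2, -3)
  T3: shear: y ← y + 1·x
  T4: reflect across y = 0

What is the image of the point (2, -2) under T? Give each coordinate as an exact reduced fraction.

T(p) = (12, -18)

T1 shear: x ← x − 2·y: (2, -2) → (6, -2)
T2 scale by (2, -3): (6, -2) → (12, 6)
T3 shear: y ← y + 1·x: (12, 6) → (12, 18)
T4 reflect across y = 0: (12, 18) → (12, -18)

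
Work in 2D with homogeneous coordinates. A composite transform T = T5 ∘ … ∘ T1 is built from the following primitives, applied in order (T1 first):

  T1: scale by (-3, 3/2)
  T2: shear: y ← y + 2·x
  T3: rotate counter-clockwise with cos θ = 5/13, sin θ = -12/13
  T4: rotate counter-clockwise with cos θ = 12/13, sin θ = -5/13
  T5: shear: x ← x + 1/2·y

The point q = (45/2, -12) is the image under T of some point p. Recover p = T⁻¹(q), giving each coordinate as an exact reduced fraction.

T1 = [-3 0 0; 0 3/2 0; 0 0 1]
T2·T1 = [-3 0 0; -6 3/2 0; 0 0 1]
T3·…·T1 = [-87/13 18/13 0; 6/13 15/26 0; 0 0 1]
T4·…·T1 = [-6 3/2 0; 3 0 0; 0 0 1]
T5·…·T1 = [-9/2 3/2 0; 3 0 0; 0 0 1]
det M = -9/2; M⁻¹ = [0 1/3 0; 2/3 1 0; 0 0 1]
M⁻¹ · (45/2, -12)ᵀ = (-4, 3)ᵀ

p = (-4, 3)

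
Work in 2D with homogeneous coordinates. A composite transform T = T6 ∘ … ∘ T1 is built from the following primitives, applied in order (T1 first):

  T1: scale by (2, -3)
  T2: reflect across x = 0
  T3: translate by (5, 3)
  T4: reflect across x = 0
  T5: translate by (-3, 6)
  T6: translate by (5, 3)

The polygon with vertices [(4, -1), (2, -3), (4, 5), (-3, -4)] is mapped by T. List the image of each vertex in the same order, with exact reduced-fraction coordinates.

T1 scale by (2, -3): (4, -1) → (8, 3); (2, -3) → (4, 9); (4, 5) → (8, -15); (-3, -4) → (-6, 12)
T2 reflect across x = 0: (8, 3) → (-8, 3); (4, 9) → (-4, 9); (8, -15) → (-8, -15); (-6, 12) → (6, 12)
T3 translate by (5, 3): (-8, 3) → (-3, 6); (-4, 9) → (1, 12); (-8, -15) → (-3, -12); (6, 12) → (11, 15)
T4 reflect across x = 0: (-3, 6) → (3, 6); (1, 12) → (-1, 12); (-3, -12) → (3, -12); (11, 15) → (-11, 15)
T5 translate by (-3, 6): (3, 6) → (0, 12); (-1, 12) → (-4, 18); (3, -12) → (0, -6); (-11, 15) → (-14, 21)
T6 translate by (5, 3): (0, 12) → (5, 15); (-4, 18) → (1, 21); (0, -6) → (5, -3); (-14, 21) → (-9, 24)

image vertices: (5, 15), (1, 21), (5, -3), (-9, 24)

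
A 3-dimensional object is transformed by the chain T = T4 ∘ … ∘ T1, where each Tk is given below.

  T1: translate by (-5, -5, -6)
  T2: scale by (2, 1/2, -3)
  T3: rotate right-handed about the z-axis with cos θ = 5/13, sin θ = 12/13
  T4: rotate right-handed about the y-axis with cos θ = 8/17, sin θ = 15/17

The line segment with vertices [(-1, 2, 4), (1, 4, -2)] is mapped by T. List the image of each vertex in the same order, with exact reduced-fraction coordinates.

T1 translate by (-5, -5, -6): (-1, 2, 4) → (-6, -3, -2); (1, 4, -2) → (-4, -1, -8)
T2 scale by (2, 1/2, -3): (-6, -3, -2) → (-12, -3/2, 6); (-4, -1, -8) → (-8, -1/2, 24)
T3 rotate right-handed about the z-axis with cos θ = 5/13, sin θ = 12/13: (-12, -3/2, 6) → (-42/13, -303/26, 6); (-8, -1/2, 24) → (-34/13, -197/26, 24)
T4 rotate right-handed about the y-axis with cos θ = 8/17, sin θ = 15/17: (-42/13, -303/26, 6) → (834/221, -303/26, 1254/221); (-34/13, -197/26, 24) → (4408/221, -197/26, 3006/221)

image vertices: (834/221, -303/26, 1254/221), (4408/221, -197/26, 3006/221)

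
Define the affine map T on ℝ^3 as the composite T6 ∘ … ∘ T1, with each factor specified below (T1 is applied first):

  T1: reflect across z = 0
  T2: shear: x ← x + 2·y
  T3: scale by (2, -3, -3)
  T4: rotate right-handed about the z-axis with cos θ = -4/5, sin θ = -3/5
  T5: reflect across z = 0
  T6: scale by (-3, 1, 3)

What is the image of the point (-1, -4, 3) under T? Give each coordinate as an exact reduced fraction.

T(p) = (-324/5, 6/5, -27)

T1 reflect across z = 0: (-1, -4, 3) → (-1, -4, -3)
T2 shear: x ← x + 2·y: (-1, -4, -3) → (-9, -4, -3)
T3 scale by (2, -3, -3): (-9, -4, -3) → (-18, 12, 9)
T4 rotate right-handed about the z-axis with cos θ = -4/5, sin θ = -3/5: (-18, 12, 9) → (108/5, 6/5, 9)
T5 reflect across z = 0: (108/5, 6/5, 9) → (108/5, 6/5, -9)
T6 scale by (-3, 1, 3): (108/5, 6/5, -9) → (-324/5, 6/5, -27)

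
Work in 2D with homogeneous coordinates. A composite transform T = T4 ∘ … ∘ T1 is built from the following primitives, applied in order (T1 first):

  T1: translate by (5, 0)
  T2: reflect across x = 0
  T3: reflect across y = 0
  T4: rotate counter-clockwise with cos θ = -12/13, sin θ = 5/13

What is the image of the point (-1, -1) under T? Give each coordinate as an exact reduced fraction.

T1 translate by (5, 0): (-1, -1) → (4, -1)
T2 reflect across x = 0: (4, -1) → (-4, -1)
T3 reflect across y = 0: (-4, -1) → (-4, 1)
T4 rotate counter-clockwise with cos θ = -12/13, sin θ = 5/13: (-4, 1) → (43/13, -32/13)

T(p) = (43/13, -32/13)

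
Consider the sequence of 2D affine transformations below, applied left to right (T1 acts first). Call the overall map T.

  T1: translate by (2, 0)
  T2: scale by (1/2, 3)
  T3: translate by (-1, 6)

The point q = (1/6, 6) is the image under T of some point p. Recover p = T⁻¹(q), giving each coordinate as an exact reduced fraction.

p = (1/3, 0)

T1 = [1 0 2; 0 1 0; 0 0 1]
T2·T1 = [1/2 0 1; 0 3 0; 0 0 1]
T3·…·T1 = [1/2 0 0; 0 3 6; 0 0 1]
det M = 3/2; M⁻¹ = [2 0 0; 0 1/3 -2; 0 0 1]
M⁻¹ · (1/6, 6)ᵀ = (1/3, 0)ᵀ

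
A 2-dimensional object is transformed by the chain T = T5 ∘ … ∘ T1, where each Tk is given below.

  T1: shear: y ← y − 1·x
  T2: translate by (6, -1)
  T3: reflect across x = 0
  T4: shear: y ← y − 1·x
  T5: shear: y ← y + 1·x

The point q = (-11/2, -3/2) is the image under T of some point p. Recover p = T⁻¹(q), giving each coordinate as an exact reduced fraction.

T1 = [1 0 0; -1 1 0; 0 0 1]
T2·T1 = [1 0 6; -1 1 -1; 0 0 1]
T3·…·T1 = [-1 0 -6; -1 1 -1; 0 0 1]
T4·…·T1 = [-1 0 -6; 0 1 5; 0 0 1]
T5·…·T1 = [-1 0 -6; -1 1 -1; 0 0 1]
det M = -1; M⁻¹ = [-1 0 -6; -1 1 -5; 0 0 1]
M⁻¹ · (-11/2, -3/2)ᵀ = (-1/2, -1)ᵀ

p = (-1/2, -1)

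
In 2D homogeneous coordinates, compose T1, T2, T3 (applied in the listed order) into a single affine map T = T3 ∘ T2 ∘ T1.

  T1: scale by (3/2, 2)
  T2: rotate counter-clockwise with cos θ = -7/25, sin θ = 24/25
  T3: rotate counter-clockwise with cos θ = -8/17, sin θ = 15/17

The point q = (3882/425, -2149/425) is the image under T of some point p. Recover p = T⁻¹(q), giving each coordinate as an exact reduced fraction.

p = (-2, 5)

T1 = [3/2 0 0; 0 2 0; 0 0 1]
T2·T1 = [-21/50 -48/25 0; 36/25 -14/25 0; 0 0 1]
T3·…·T1 = [-456/425 594/425 0; -891/850 -608/425 0; 0 0 1]
det M = 3; M⁻¹ = [-608/1275 -198/425 0; 297/850 -152/425 0; 0 0 1]
M⁻¹ · (3882/425, -2149/425)ᵀ = (-2, 5)ᵀ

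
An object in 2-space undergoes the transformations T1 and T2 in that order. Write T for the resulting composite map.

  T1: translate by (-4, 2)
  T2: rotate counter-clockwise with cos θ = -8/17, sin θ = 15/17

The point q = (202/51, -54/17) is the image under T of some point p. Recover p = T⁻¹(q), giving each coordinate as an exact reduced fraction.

p = (-2/3, -4)

T1 = [1 0 -4; 0 1 2; 0 0 1]
T2·T1 = [-8/17 -15/17 2/17; 15/17 -8/17 -76/17; 0 0 1]
det M = 1; M⁻¹ = [-8/17 15/17 4; -15/17 -8/17 -2; 0 0 1]
M⁻¹ · (202/51, -54/17)ᵀ = (-2/3, -4)ᵀ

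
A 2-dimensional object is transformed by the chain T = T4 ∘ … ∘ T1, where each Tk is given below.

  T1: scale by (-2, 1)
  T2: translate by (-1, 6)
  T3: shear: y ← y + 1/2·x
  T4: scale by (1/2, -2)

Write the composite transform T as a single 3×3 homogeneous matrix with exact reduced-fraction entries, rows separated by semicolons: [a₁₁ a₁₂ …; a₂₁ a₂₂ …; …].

T = [-1 0 -1/2; 2 -2 -11; 0 0 1]

T1 = [-2 0 0; 0 1 0; 0 0 1]
T2·T1 = [-2 0 -1; 0 1 6; 0 0 1]
T3·…·T1 = [-2 0 -1; -1 1 11/2; 0 0 1]
T4·…·T1 = [-1 0 -1/2; 2 -2 -11; 0 0 1]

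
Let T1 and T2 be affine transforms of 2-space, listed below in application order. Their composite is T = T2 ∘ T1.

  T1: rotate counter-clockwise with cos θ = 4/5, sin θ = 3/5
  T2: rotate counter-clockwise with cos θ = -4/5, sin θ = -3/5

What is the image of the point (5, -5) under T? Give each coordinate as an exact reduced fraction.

T(p) = (-31/5, -17/5)

T1 rotate counter-clockwise with cos θ = 4/5, sin θ = 3/5: (5, -5) → (7, -1)
T2 rotate counter-clockwise with cos θ = -4/5, sin θ = -3/5: (7, -1) → (-31/5, -17/5)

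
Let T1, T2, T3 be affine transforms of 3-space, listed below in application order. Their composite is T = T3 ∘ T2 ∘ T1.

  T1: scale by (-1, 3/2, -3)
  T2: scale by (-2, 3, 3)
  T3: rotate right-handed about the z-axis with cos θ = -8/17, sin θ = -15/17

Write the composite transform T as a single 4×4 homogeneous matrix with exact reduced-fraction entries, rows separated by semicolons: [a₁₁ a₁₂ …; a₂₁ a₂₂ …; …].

T1 = [-1 0 0 0; 0 3/2 0 0; 0 0 -3 0; 0 0 0 1]
T2·T1 = [2 0 0 0; 0 9/2 0 0; 0 0 -9 0; 0 0 0 1]
T3·…·T1 = [-16/17 135/34 0 0; -30/17 -36/17 0 0; 0 0 -9 0; 0 0 0 1]

T = [-16/17 135/34 0 0; -30/17 -36/17 0 0; 0 0 -9 0; 0 0 0 1]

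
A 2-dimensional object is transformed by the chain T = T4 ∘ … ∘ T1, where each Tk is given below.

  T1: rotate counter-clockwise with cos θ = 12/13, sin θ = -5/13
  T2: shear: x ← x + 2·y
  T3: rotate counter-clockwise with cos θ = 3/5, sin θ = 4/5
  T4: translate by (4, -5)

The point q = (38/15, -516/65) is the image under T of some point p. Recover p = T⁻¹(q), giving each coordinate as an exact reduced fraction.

T1 = [12/13 5/13 0; -5/13 12/13 0; 0 0 1]
T2·T1 = [2/13 29/13 0; -5/13 12/13 0; 0 0 1]
T3·…·T1 = [2/5 3/5 0; -7/65 152/65 0; 0 0 1]
T4·…·T1 = [2/5 3/5 4; -7/65 152/65 -5; 0 0 1]
det M = 1; M⁻¹ = [152/65 -3/5 -803/65; 7/65 2/5 102/65; 0 0 1]
M⁻¹ · (38/15, -516/65)ᵀ = (-5/3, -4/3)ᵀ

p = (-5/3, -4/3)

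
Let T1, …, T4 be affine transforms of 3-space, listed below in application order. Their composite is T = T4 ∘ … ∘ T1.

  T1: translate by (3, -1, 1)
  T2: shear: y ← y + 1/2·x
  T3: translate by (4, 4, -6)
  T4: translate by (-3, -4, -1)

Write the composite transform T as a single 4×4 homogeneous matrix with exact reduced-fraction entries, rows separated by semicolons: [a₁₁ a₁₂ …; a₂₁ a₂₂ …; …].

T = [1 0 0 4; 1/2 1 0 1/2; 0 0 1 -6; 0 0 0 1]

T1 = [1 0 0 3; 0 1 0 -1; 0 0 1 1; 0 0 0 1]
T2·T1 = [1 0 0 3; 1/2 1 0 1/2; 0 0 1 1; 0 0 0 1]
T3·…·T1 = [1 0 0 7; 1/2 1 0 9/2; 0 0 1 -5; 0 0 0 1]
T4·…·T1 = [1 0 0 4; 1/2 1 0 1/2; 0 0 1 -6; 0 0 0 1]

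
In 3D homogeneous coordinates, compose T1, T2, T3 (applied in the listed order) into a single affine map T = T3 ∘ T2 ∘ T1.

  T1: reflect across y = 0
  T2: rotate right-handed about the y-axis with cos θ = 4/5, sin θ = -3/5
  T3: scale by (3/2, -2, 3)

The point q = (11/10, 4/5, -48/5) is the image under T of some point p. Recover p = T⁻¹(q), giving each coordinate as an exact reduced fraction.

p = (-4/3, 2/5, -3)

T1 = [1 0 0 0; 0 -1 0 0; 0 0 1 0; 0 0 0 1]
T2·T1 = [4/5 0 -3/5 0; 0 -1 0 0; 3/5 0 4/5 0; 0 0 0 1]
T3·…·T1 = [6/5 0 -9/10 0; 0 2 0 0; 9/5 0 12/5 0; 0 0 0 1]
det M = 9; M⁻¹ = [8/15 0 1/5 0; 0 1/2 0 0; -2/5 0 4/15 0; 0 0 0 1]
M⁻¹ · (11/10, 4/5, -48/5)ᵀ = (-4/3, 2/5, -3)ᵀ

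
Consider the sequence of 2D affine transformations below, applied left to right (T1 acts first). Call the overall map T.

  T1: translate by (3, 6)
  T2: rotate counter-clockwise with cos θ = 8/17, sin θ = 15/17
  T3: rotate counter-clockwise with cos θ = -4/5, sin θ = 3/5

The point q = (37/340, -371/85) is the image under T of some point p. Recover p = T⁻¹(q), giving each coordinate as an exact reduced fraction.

T1 = [1 0 3; 0 1 6; 0 0 1]
T2·T1 = [8/17 -15/17 -66/17; 15/17 8/17 93/17; 0 0 1]
T3·…·T1 = [-77/85 36/85 -3/17; -36/85 -77/85 -114/17; 0 0 1]
det M = 1; M⁻¹ = [-77/85 -36/85 -3; 36/85 -77/85 -6; 0 0 1]
M⁻¹ · (37/340, -371/85)ᵀ = (-5/4, -2)ᵀ

p = (-5/4, -2)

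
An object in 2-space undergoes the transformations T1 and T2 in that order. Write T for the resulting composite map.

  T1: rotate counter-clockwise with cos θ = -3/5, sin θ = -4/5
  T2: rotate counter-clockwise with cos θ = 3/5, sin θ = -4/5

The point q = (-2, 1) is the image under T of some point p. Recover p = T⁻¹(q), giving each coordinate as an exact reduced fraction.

T1 = [-3/5 4/5 0; -4/5 -3/5 0; 0 0 1]
T2·T1 = [-1 0 0; 0 -1 0; 0 0 1]
det M = 1; M⁻¹ = [-1 0 0; 0 -1 0; 0 0 1]
M⁻¹ · (-2, 1)ᵀ = (2, -1)ᵀ

p = (2, -1)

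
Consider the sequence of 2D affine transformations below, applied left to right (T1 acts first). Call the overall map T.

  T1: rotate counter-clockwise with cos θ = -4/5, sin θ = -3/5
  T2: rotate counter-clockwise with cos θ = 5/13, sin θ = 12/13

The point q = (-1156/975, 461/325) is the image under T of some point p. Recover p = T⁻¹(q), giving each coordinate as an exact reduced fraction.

T1 = [-4/5 3/5 0; -3/5 -4/5 0; 0 0 1]
T2·T1 = [16/65 63/65 0; -63/65 16/65 0; 0 0 1]
det M = 1; M⁻¹ = [16/65 -63/65 0; 63/65 16/65 0; 0 0 1]
M⁻¹ · (-1156/975, 461/325)ᵀ = (-5/3, -4/5)ᵀ

p = (-5/3, -4/5)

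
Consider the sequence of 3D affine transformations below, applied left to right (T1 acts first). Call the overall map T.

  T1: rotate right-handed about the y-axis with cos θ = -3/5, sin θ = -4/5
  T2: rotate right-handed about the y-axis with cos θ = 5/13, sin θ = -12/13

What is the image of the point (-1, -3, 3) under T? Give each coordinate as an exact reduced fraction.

T1 rotate right-handed about the y-axis with cos θ = -3/5, sin θ = -4/5: (-1, -3, 3) → (-9/5, -3, -13/5)
T2 rotate right-handed about the y-axis with cos θ = 5/13, sin θ = -12/13: (-9/5, -3, -13/5) → (111/65, -3, -173/65)

T(p) = (111/65, -3, -173/65)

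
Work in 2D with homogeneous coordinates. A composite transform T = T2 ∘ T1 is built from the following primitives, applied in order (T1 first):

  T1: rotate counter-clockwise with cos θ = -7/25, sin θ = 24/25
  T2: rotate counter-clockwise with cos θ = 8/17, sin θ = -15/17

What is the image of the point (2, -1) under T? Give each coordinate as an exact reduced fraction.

T(p) = (181/85, 58/85)

T1 rotate counter-clockwise with cos θ = -7/25, sin θ = 24/25: (2, -1) → (2/5, 11/5)
T2 rotate counter-clockwise with cos θ = 8/17, sin θ = -15/17: (2/5, 11/5) → (181/85, 58/85)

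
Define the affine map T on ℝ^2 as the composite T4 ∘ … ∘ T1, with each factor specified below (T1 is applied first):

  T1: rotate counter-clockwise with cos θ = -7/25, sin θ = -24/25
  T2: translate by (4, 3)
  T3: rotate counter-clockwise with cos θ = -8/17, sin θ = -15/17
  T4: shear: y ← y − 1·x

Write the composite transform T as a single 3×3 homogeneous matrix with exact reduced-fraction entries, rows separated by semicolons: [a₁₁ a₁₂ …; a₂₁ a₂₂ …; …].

T = [-304/425 -297/425 13/17; 601/425 -7/425 -97/17; 0 0 1]

T1 = [-7/25 24/25 0; -24/25 -7/25 0; 0 0 1]
T2·T1 = [-7/25 24/25 4; -24/25 -7/25 3; 0 0 1]
T3·…·T1 = [-304/425 -297/425 13/17; 297/425 -304/425 -84/17; 0 0 1]
T4·…·T1 = [-304/425 -297/425 13/17; 601/425 -7/425 -97/17; 0 0 1]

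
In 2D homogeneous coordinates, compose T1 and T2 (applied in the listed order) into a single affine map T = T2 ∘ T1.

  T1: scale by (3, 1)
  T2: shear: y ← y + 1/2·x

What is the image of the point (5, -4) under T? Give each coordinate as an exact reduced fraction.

T1 scale by (3, 1): (5, -4) → (15, -4)
T2 shear: y ← y + 1/2·x: (15, -4) → (15, 7/2)

T(p) = (15, 7/2)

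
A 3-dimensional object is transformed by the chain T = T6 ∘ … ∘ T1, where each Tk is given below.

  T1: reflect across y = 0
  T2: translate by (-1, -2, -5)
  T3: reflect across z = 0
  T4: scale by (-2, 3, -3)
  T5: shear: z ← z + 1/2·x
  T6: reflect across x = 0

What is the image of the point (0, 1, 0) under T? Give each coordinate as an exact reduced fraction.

T1 reflect across y = 0: (0, 1, 0) → (0, -1, 0)
T2 translate by (-1, -2, -5): (0, -1, 0) → (-1, -3, -5)
T3 reflect across z = 0: (-1, -3, -5) → (-1, -3, 5)
T4 scale by (-2, 3, -3): (-1, -3, 5) → (2, -9, -15)
T5 shear: z ← z + 1/2·x: (2, -9, -15) → (2, -9, -14)
T6 reflect across x = 0: (2, -9, -14) → (-2, -9, -14)

T(p) = (-2, -9, -14)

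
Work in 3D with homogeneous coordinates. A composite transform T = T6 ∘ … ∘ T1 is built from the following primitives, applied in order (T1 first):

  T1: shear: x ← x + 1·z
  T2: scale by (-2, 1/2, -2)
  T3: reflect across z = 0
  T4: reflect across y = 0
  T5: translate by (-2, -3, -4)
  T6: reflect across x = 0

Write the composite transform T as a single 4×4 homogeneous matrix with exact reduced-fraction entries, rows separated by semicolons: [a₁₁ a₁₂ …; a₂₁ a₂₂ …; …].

T = [2 0 2 2; 0 -1/2 0 -3; 0 0 2 -4; 0 0 0 1]

T1 = [1 0 1 0; 0 1 0 0; 0 0 1 0; 0 0 0 1]
T2·T1 = [-2 0 -2 0; 0 1/2 0 0; 0 0 -2 0; 0 0 0 1]
T3·…·T1 = [-2 0 -2 0; 0 1/2 0 0; 0 0 2 0; 0 0 0 1]
T4·…·T1 = [-2 0 -2 0; 0 -1/2 0 0; 0 0 2 0; 0 0 0 1]
T5·…·T1 = [-2 0 -2 -2; 0 -1/2 0 -3; 0 0 2 -4; 0 0 0 1]
T6·…·T1 = [2 0 2 2; 0 -1/2 0 -3; 0 0 2 -4; 0 0 0 1]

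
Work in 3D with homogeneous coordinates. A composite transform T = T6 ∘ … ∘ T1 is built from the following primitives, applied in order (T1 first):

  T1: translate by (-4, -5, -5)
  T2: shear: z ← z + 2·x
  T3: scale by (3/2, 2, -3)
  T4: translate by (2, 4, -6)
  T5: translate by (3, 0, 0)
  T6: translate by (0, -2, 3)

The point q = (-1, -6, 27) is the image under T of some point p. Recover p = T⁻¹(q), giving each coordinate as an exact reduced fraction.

T1 = [1 0 0 -4; 0 1 0 -5; 0 0 1 -5; 0 0 0 1]
T2·T1 = [1 0 0 -4; 0 1 0 -5; 2 0 1 -13; 0 0 0 1]
T3·…·T1 = [3/2 0 0 -6; 0 2 0 -10; -6 0 -3 39; 0 0 0 1]
T4·…·T1 = [3/2 0 0 -4; 0 2 0 -6; -6 0 -3 33; 0 0 0 1]
T5·…·T1 = [3/2 0 0 -1; 0 2 0 -6; -6 0 -3 33; 0 0 0 1]
T6·…·T1 = [3/2 0 0 -1; 0 2 0 -8; -6 0 -3 36; 0 0 0 1]
det M = -9; M⁻¹ = [2/3 0 0 2/3; 0 1/2 0 4; -4/3 0 -1/3 32/3; 0 0 0 1]
M⁻¹ · (-1, -6, 27)ᵀ = (0, 1, 3)ᵀ

p = (0, 1, 3)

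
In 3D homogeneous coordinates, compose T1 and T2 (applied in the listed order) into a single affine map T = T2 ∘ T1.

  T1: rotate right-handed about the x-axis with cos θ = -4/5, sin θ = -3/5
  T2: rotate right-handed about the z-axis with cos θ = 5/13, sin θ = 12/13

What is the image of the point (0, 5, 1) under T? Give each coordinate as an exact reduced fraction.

T(p) = (204/65, -17/13, -19/5)

T1 rotate right-handed about the x-axis with cos θ = -4/5, sin θ = -3/5: (0, 5, 1) → (0, -17/5, -19/5)
T2 rotate right-handed about the z-axis with cos θ = 5/13, sin θ = 12/13: (0, -17/5, -19/5) → (204/65, -17/13, -19/5)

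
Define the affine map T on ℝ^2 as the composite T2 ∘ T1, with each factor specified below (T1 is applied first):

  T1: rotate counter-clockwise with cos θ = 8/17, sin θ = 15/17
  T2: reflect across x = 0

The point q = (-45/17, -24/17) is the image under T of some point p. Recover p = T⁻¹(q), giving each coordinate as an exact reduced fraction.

T1 = [8/17 -15/17 0; 15/17 8/17 0; 0 0 1]
T2·T1 = [-8/17 15/17 0; 15/17 8/17 0; 0 0 1]
det M = -1; M⁻¹ = [-8/17 15/17 0; 15/17 8/17 0; 0 0 1]
M⁻¹ · (-45/17, -24/17)ᵀ = (0, -3)ᵀ

p = (0, -3)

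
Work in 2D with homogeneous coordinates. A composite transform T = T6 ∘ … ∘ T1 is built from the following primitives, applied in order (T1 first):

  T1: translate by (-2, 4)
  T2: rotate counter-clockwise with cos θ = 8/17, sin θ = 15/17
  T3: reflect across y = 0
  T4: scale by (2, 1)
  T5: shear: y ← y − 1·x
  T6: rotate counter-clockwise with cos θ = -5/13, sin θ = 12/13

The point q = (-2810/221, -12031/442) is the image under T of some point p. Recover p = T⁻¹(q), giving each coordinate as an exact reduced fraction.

T1 = [1 0 -2; 0 1 4; 0 0 1]
T2·T1 = [8/17 -15/17 -76/17; 15/17 8/17 2/17; 0 0 1]
T3·…·T1 = [8/17 -15/17 -76/17; -15/17 -8/17 -2/17; 0 0 1]
T4·…·T1 = [16/17 -30/17 -152/17; -15/17 -8/17 -2/17; 0 0 1]
T5·…·T1 = [16/17 -30/17 -152/17; -31/17 22/17 150/17; 0 0 1]
T6·…·T1 = [292/221 -114/221 -80/17; 347/221 -470/221 -198/17; 0 0 1]
det M = -2; M⁻¹ = [235/221 -57/221 2; 347/442 -146/221 -4; 0 0 1]
M⁻¹ · (-2810/221, -12031/442)ᵀ = (-9/2, 4)ᵀ

p = (-9/2, 4)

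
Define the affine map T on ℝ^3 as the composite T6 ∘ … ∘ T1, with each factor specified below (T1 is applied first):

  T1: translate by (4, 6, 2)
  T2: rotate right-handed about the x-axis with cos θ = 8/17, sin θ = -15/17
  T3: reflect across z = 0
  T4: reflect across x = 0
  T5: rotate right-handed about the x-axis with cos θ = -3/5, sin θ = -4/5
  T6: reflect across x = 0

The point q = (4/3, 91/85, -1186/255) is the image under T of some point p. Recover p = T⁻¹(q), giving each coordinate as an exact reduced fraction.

T1 = [1 0 0 4; 0 1 0 6; 0 0 1 2; 0 0 0 1]
T2·T1 = [1 0 0 4; 0 8/17 15/17 78/17; 0 -15/17 8/17 -74/17; 0 0 0 1]
T3·…·T1 = [1 0 0 4; 0 8/17 15/17 78/17; 0 15/17 -8/17 74/17; 0 0 0 1]
T4·…·T1 = [-1 0 0 -4; 0 8/17 15/17 78/17; 0 15/17 -8/17 74/17; 0 0 0 1]
T5·…·T1 = [-1 0 0 -4; 0 36/85 -77/85 62/85; 0 -77/85 -36/85 -534/85; 0 0 0 1]
T6·…·T1 = [1 0 0 4; 0 36/85 -77/85 62/85; 0 -77/85 -36/85 -534/85; 0 0 0 1]
det M = -1; M⁻¹ = [1 0 0 -4; 0 36/85 -77/85 -6; 0 -77/85 -36/85 -2; 0 0 0 1]
M⁻¹ · (4/3, 91/85, -1186/255)ᵀ = (-8/3, -4/3, -1)ᵀ

p = (-8/3, -4/3, -1)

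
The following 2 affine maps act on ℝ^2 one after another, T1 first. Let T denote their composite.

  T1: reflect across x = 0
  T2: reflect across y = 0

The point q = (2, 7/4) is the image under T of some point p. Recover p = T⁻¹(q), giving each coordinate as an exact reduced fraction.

T1 = [-1 0 0; 0 1 0; 0 0 1]
T2·T1 = [-1 0 0; 0 -1 0; 0 0 1]
det M = 1; M⁻¹ = [-1 0 0; 0 -1 0; 0 0 1]
M⁻¹ · (2, 7/4)ᵀ = (-2, -7/4)ᵀ

p = (-2, -7/4)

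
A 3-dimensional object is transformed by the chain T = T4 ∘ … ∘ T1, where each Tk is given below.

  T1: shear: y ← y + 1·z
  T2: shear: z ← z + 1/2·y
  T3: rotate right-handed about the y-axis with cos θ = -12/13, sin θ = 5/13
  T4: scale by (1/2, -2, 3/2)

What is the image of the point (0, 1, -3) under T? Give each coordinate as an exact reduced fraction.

T(p) = (-10/13, 4, 72/13)

T1 shear: y ← y + 1·z: (0, 1, -3) → (0, -2, -3)
T2 shear: z ← z + 1/2·y: (0, -2, -3) → (0, -2, -4)
T3 rotate right-handed about the y-axis with cos θ = -12/13, sin θ = 5/13: (0, -2, -4) → (-20/13, -2, 48/13)
T4 scale by (1/2, -2, 3/2): (-20/13, -2, 48/13) → (-10/13, 4, 72/13)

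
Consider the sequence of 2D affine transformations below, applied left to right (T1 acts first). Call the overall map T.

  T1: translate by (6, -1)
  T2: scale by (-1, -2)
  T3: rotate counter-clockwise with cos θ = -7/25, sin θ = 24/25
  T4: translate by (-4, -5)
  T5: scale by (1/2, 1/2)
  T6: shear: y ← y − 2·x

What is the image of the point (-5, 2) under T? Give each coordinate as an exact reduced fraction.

T(p) = (-9/10, -9/10)

T1 translate by (6, -1): (-5, 2) → (1, 1)
T2 scale by (-1, -2): (1, 1) → (-1, -2)
T3 rotate counter-clockwise with cos θ = -7/25, sin θ = 24/25: (-1, -2) → (11/5, -2/5)
T4 translate by (-4, -5): (11/5, -2/5) → (-9/5, -27/5)
T5 scale by (1/2, 1/2): (-9/5, -27/5) → (-9/10, -27/10)
T6 shear: y ← y − 2·x: (-9/10, -27/10) → (-9/10, -9/10)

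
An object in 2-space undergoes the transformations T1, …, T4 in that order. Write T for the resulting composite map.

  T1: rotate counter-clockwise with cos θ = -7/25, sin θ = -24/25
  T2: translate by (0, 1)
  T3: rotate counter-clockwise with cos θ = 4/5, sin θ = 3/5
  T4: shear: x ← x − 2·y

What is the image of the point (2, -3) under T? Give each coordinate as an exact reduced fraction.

T(p) = (194/125, -266/125)

T1 rotate counter-clockwise with cos θ = -7/25, sin θ = -24/25: (2, -3) → (-86/25, -27/25)
T2 translate by (0, 1): (-86/25, -27/25) → (-86/25, -2/25)
T3 rotate counter-clockwise with cos θ = 4/5, sin θ = 3/5: (-86/25, -2/25) → (-338/125, -266/125)
T4 shear: x ← x − 2·y: (-338/125, -266/125) → (194/125, -266/125)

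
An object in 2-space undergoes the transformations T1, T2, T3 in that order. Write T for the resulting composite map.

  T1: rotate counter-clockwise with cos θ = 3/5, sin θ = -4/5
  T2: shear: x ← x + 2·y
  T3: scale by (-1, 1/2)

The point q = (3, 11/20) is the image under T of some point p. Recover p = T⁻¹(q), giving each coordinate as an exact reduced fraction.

T1 = [3/5 4/5 0; -4/5 3/5 0; 0 0 1]
T2·T1 = [-1 2 0; -4/5 3/5 0; 0 0 1]
T3·…·T1 = [1 -2 0; -2/5 3/10 0; 0 0 1]
det M = -1/2; M⁻¹ = [-3/5 -4 0; -4/5 -2 0; 0 0 1]
M⁻¹ · (3, 11/20)ᵀ = (-4, -7/2)ᵀ

p = (-4, -7/2)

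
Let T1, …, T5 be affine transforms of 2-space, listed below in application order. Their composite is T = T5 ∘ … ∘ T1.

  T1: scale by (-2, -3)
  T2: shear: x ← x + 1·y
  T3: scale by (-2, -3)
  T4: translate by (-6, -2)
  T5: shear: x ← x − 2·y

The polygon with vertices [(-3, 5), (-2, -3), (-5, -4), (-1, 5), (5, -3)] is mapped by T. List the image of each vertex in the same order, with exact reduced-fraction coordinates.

image vertices: (-74, 43), (26, -29), (26, -38), (-66, 43), (54, -29)

T1 scale by (-2, -3): (-3, 5) → (6, -15); (-2, -3) → (4, 9); (-5, -4) → (10, 12); (-1, 5) → (2, -15); (5, -3) → (-10, 9)
T2 shear: x ← x + 1·y: (6, -15) → (-9, -15); (4, 9) → (13, 9); (10, 12) → (22, 12); (2, -15) → (-13, -15); (-10, 9) → (-1, 9)
T3 scale by (-2, -3): (-9, -15) → (18, 45); (13, 9) → (-26, -27); (22, 12) → (-44, -36); (-13, -15) → (26, 45); (-1, 9) → (2, -27)
T4 translate by (-6, -2): (18, 45) → (12, 43); (-26, -27) → (-32, -29); (-44, -36) → (-50, -38); (26, 45) → (20, 43); (2, -27) → (-4, -29)
T5 shear: x ← x − 2·y: (12, 43) → (-74, 43); (-32, -29) → (26, -29); (-50, -38) → (26, -38); (20, 43) → (-66, 43); (-4, -29) → (54, -29)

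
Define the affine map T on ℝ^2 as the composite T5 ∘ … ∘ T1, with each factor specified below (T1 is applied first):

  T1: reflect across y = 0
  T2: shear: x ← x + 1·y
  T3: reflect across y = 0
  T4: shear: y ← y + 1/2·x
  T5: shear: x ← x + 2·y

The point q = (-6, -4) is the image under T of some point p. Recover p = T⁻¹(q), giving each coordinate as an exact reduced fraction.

p = (-3, -5)

T1 = [1 0 0; 0 -1 0; 0 0 1]
T2·T1 = [1 -1 0; 0 -1 0; 0 0 1]
T3·…·T1 = [1 -1 0; 0 1 0; 0 0 1]
T4·…·T1 = [1 -1 0; 1/2 1/2 0; 0 0 1]
T5·…·T1 = [2 0 0; 1/2 1/2 0; 0 0 1]
det M = 1; M⁻¹ = [1/2 0 0; -1/2 2 0; 0 0 1]
M⁻¹ · (-6, -4)ᵀ = (-3, -5)ᵀ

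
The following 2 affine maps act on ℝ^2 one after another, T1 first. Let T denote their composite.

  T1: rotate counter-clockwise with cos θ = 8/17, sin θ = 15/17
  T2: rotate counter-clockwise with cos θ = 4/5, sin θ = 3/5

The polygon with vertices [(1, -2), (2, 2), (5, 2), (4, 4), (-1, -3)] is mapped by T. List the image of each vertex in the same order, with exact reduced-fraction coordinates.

T1 rotate counter-clockwise with cos θ = 8/17, sin θ = 15/17: (1, -2) → (38/17, -1/17); (2, 2) → (-14/17, 46/17); (5, 2) → (10/17, 91/17); (4, 4) → (-28/17, 92/17); (-1, -3) → (37/17, -39/17)
T2 rotate counter-clockwise with cos θ = 4/5, sin θ = 3/5: (38/17, -1/17) → (31/17, 22/17); (-14/17, 46/17) → (-194/85, 142/85); (10/17, 91/17) → (-233/85, 394/85); (-28/17, 92/17) → (-388/85, 284/85); (37/17, -39/17) → (53/17, -9/17)

image vertices: (31/17, 22/17), (-194/85, 142/85), (-233/85, 394/85), (-388/85, 284/85), (53/17, -9/17)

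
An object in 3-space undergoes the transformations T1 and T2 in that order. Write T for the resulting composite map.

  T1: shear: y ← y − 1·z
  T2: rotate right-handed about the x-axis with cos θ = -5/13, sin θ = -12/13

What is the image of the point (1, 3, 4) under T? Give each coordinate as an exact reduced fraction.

T(p) = (1, 53/13, -8/13)

T1 shear: y ← y − 1·z: (1, 3, 4) → (1, -1, 4)
T2 rotate right-handed about the x-axis with cos θ = -5/13, sin θ = -12/13: (1, -1, 4) → (1, 53/13, -8/13)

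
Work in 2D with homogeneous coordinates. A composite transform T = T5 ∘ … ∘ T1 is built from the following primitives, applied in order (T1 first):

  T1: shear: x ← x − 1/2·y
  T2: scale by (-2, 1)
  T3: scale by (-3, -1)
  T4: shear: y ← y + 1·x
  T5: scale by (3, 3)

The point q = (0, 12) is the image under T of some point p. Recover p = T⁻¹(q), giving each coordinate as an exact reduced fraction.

T1 = [1 -1/2 0; 0 1 0; 0 0 1]
T2·T1 = [-2 1 0; 0 1 0; 0 0 1]
T3·…·T1 = [6 -3 0; 0 -1 0; 0 0 1]
T4·…·T1 = [6 -3 0; 6 -4 0; 0 0 1]
T5·…·T1 = [18 -9 0; 18 -12 0; 0 0 1]
det M = -54; M⁻¹ = [2/9 -1/6 0; 1/3 -1/3 0; 0 0 1]
M⁻¹ · (0, 12)ᵀ = (-2, -4)ᵀ

p = (-2, -4)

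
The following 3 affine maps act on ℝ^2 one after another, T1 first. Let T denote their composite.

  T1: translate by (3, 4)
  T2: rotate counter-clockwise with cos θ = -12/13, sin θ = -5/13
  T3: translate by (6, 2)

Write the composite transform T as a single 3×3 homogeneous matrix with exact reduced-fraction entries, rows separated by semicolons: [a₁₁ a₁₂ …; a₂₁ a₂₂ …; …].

T1 = [1 0 3; 0 1 4; 0 0 1]
T2·T1 = [-12/13 5/13 -16/13; -5/13 -12/13 -63/13; 0 0 1]
T3·…·T1 = [-12/13 5/13 62/13; -5/13 -12/13 -37/13; 0 0 1]

T = [-12/13 5/13 62/13; -5/13 -12/13 -37/13; 0 0 1]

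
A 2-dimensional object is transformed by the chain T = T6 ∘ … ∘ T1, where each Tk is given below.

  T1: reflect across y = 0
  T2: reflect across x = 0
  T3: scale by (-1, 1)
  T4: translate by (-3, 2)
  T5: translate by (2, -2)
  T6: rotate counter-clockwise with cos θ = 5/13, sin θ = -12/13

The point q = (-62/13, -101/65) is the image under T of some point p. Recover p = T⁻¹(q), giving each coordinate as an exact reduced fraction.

p = (3/5, 5)

T1 = [1 0 0; 0 -1 0; 0 0 1]
T2·T1 = [-1 0 0; 0 -1 0; 0 0 1]
T3·…·T1 = [1 0 0; 0 -1 0; 0 0 1]
T4·…·T1 = [1 0 -3; 0 -1 2; 0 0 1]
T5·…·T1 = [1 0 -1; 0 -1 0; 0 0 1]
T6·…·T1 = [5/13 -12/13 -5/13; -12/13 -5/13 12/13; 0 0 1]
det M = -1; M⁻¹ = [5/13 -12/13 1; -12/13 -5/13 0; 0 0 1]
M⁻¹ · (-62/13, -101/65)ᵀ = (3/5, 5)ᵀ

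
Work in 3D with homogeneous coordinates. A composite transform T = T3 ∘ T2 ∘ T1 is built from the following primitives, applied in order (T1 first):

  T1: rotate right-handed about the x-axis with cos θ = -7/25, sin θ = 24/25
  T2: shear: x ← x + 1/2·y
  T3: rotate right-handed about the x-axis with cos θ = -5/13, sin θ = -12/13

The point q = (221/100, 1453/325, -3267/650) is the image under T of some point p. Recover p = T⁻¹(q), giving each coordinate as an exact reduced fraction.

p = (3/4, 5, -9/2)

T1 = [1 0 0 0; 0 -7/25 -24/25 0; 0 24/25 -7/25 0; 0 0 0 1]
T2·T1 = [1 -7/50 -12/25 0; 0 -7/25 -24/25 0; 0 24/25 -7/25 0; 0 0 0 1]
T3·…·T1 = [1 -7/50 -12/25 0; 0 323/325 36/325 0; 0 -36/325 323/325 0; 0 0 0 1]
det M = 1; M⁻¹ = [1 5/26 6/13 0; 0 323/325 -36/325 0; 0 36/325 323/325 0; 0 0 0 1]
M⁻¹ · (221/100, 1453/325, -3267/650)ᵀ = (3/4, 5, -9/2)ᵀ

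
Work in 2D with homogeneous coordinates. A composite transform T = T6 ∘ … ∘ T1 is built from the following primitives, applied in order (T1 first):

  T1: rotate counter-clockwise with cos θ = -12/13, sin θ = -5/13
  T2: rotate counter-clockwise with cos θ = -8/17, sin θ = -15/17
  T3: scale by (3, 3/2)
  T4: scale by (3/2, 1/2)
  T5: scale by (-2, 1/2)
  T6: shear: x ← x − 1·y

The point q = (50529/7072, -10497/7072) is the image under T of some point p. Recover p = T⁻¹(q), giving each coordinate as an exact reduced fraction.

T1 = [-12/13 5/13 0; -5/13 -12/13 0; 0 0 1]
T2·T1 = [21/221 -220/221 0; 220/221 21/221 0; 0 0 1]
T3·…·T1 = [63/221 -660/221 0; 330/221 63/442 0; 0 0 1]
T4·…·T1 = [189/442 -990/221 0; 165/221 63/884 0; 0 0 1]
T5·…·T1 = [-189/221 1980/221 0; 165/442 63/1768 0; 0 0 1]
T6·…·T1 = [-543/442 15777/1768 0; 165/442 63/1768 0; 0 0 1]
det M = -27/8; M⁻¹ = [-7/663 1753/663 0; 220/1989 724/1989 0; 0 0 1]
M⁻¹ · (50529/7072, -10497/7072)ᵀ = (-4, 1/4)ᵀ

p = (-4, 1/4)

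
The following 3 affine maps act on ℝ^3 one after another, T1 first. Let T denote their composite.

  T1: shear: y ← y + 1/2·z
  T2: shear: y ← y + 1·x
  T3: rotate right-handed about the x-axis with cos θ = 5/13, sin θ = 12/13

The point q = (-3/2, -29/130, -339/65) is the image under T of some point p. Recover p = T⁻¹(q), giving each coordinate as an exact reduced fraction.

T1 = [1 0 0 0; 0 1 1/2 0; 0 0 1 0; 0 0 0 1]
T2·T1 = [1 0 0 0; 1 1 1/2 0; 0 0 1 0; 0 0 0 1]
T3·…·T1 = [1 0 0 0; 5/13 5/13 -19/26 0; 12/13 12/13 11/13 0; 0 0 0 1]
det M = 1; M⁻¹ = [1 0 0 0; -1 11/13 19/26 0; 0 -12/13 5/13 0; 0 0 0 1]
M⁻¹ · (-3/2, -29/130, -339/65)ᵀ = (-3/2, -5/2, -9/5)ᵀ

p = (-3/2, -5/2, -9/5)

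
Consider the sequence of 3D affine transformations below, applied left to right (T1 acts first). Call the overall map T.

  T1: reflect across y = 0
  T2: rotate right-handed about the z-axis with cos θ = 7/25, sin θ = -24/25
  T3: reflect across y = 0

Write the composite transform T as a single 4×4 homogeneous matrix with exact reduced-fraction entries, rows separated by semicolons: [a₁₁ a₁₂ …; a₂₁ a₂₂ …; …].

T1 = [1 0 0 0; 0 -1 0 0; 0 0 1 0; 0 0 0 1]
T2·T1 = [7/25 -24/25 0 0; -24/25 -7/25 0 0; 0 0 1 0; 0 0 0 1]
T3·…·T1 = [7/25 -24/25 0 0; 24/25 7/25 0 0; 0 0 1 0; 0 0 0 1]

T = [7/25 -24/25 0 0; 24/25 7/25 0 0; 0 0 1 0; 0 0 0 1]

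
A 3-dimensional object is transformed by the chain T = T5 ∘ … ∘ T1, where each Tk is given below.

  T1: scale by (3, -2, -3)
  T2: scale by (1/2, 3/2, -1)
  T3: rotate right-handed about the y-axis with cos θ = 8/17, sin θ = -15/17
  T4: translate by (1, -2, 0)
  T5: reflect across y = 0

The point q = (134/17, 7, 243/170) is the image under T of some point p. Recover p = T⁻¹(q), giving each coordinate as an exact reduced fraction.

T1 = [3 0 0 0; 0 -2 0 0; 0 0 -3 0; 0 0 0 1]
T2·T1 = [3/2 0 0 0; 0 -3 0 0; 0 0 3 0; 0 0 0 1]
T3·…·T1 = [12/17 0 -45/17 0; 0 -3 0 0; 45/34 0 24/17 0; 0 0 0 1]
T4·…·T1 = [12/17 0 -45/17 1; 0 -3 0 -2; 45/34 0 24/17 0; 0 0 0 1]
T5·…·T1 = [12/17 0 -45/17 1; 0 3 0 2; 45/34 0 24/17 0; 0 0 0 1]
det M = 27/2; M⁻¹ = [16/51 0 10/17 -16/51; 0 1/3 0 -2/3; -5/17 0 8/51 5/17; 0 0 0 1]
M⁻¹ · (134/17, 7, 243/170)ᵀ = (3, 5/3, -9/5)ᵀ

p = (3, 5/3, -9/5)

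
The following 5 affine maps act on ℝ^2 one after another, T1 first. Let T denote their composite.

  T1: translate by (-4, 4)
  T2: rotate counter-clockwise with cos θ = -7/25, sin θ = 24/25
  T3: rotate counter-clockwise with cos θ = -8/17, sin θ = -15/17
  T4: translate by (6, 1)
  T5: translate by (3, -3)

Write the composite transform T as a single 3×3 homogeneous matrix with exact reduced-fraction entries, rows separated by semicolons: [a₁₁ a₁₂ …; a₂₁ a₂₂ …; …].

T = [416/425 87/425 2509/425; -87/425 416/425 1162/425; 0 0 1]

T1 = [1 0 -4; 0 1 4; 0 0 1]
T2·T1 = [-7/25 -24/25 -68/25; 24/25 -7/25 -124/25; 0 0 1]
T3·…·T1 = [416/425 87/425 -1316/425; -87/425 416/425 2012/425; 0 0 1]
T4·…·T1 = [416/425 87/425 1234/425; -87/425 416/425 2437/425; 0 0 1]
T5·…·T1 = [416/425 87/425 2509/425; -87/425 416/425 1162/425; 0 0 1]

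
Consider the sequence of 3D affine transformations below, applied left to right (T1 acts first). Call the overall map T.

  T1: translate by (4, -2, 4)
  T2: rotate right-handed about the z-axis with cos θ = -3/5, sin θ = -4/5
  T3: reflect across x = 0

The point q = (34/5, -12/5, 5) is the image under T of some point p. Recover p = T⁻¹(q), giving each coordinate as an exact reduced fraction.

T1 = [1 0 0 4; 0 1 0 -2; 0 0 1 4; 0 0 0 1]
T2·T1 = [-3/5 4/5 0 -4; -4/5 -3/5 0 -2; 0 0 1 4; 0 0 0 1]
T3·…·T1 = [3/5 -4/5 0 4; -4/5 -3/5 0 -2; 0 0 1 4; 0 0 0 1]
det M = -1; M⁻¹ = [3/5 -4/5 0 -4; -4/5 -3/5 0 2; 0 0 1 -4; 0 0 0 1]
M⁻¹ · (34/5, -12/5, 5)ᵀ = (2, -2, 1)ᵀ

p = (2, -2, 1)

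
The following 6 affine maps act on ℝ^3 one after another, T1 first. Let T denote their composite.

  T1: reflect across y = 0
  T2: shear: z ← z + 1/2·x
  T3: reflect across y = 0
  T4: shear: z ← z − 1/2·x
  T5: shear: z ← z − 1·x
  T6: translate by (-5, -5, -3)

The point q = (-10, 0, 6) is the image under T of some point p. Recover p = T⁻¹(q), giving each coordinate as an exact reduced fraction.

T1 = [1 0 0 0; 0 -1 0 0; 0 0 1 0; 0 0 0 1]
T2·T1 = [1 0 0 0; 0 -1 0 0; 1/2 0 1 0; 0 0 0 1]
T3·…·T1 = [1 0 0 0; 0 1 0 0; 1/2 0 1 0; 0 0 0 1]
T4·…·T1 = [1 0 0 0; 0 1 0 0; 0 0 1 0; 0 0 0 1]
T5·…·T1 = [1 0 0 0; 0 1 0 0; -1 0 1 0; 0 0 0 1]
T6·…·T1 = [1 0 0 -5; 0 1 0 -5; -1 0 1 -3; 0 0 0 1]
det M = 1; M⁻¹ = [1 0 0 5; 0 1 0 5; 1 0 1 8; 0 0 0 1]
M⁻¹ · (-10, 0, 6)ᵀ = (-5, 5, 4)ᵀ

p = (-5, 5, 4)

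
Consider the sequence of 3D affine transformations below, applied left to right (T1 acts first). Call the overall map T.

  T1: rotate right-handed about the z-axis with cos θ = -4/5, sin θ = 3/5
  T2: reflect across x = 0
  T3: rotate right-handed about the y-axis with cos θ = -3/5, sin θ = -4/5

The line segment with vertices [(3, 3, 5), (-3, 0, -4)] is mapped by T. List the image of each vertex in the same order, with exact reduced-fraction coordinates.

image vertices: (-163/25, -3/5, 9/25), (116/25, -9/5, 12/25)

T1 rotate right-handed about the z-axis with cos θ = -4/5, sin θ = 3/5: (3, 3, 5) → (-21/5, -3/5, 5); (-3, 0, -4) → (12/5, -9/5, -4)
T2 reflect across x = 0: (-21/5, -3/5, 5) → (21/5, -3/5, 5); (12/5, -9/5, -4) → (-12/5, -9/5, -4)
T3 rotate right-handed about the y-axis with cos θ = -3/5, sin θ = -4/5: (21/5, -3/5, 5) → (-163/25, -3/5, 9/25); (-12/5, -9/5, -4) → (116/25, -9/5, 12/25)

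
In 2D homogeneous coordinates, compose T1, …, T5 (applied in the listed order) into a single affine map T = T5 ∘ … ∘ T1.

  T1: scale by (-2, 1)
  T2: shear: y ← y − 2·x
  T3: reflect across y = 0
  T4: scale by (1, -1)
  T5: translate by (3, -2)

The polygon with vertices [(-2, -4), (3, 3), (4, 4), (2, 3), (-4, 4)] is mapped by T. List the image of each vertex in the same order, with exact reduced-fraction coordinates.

image vertices: (7, -14), (-3, 13), (-5, 18), (-1, 9), (11, -14)

T1 scale by (-2, 1): (-2, -4) → (4, -4); (3, 3) → (-6, 3); (4, 4) → (-8, 4); (2, 3) → (-4, 3); (-4, 4) → (8, 4)
T2 shear: y ← y − 2·x: (4, -4) → (4, -12); (-6, 3) → (-6, 15); (-8, 4) → (-8, 20); (-4, 3) → (-4, 11); (8, 4) → (8, -12)
T3 reflect across y = 0: (4, -12) → (4, 12); (-6, 15) → (-6, -15); (-8, 20) → (-8, -20); (-4, 11) → (-4, -11); (8, -12) → (8, 12)
T4 scale by (1, -1): (4, 12) → (4, -12); (-6, -15) → (-6, 15); (-8, -20) → (-8, 20); (-4, -11) → (-4, 11); (8, 12) → (8, -12)
T5 translate by (3, -2): (4, -12) → (7, -14); (-6, 15) → (-3, 13); (-8, 20) → (-5, 18); (-4, 11) → (-1, 9); (8, -12) → (11, -14)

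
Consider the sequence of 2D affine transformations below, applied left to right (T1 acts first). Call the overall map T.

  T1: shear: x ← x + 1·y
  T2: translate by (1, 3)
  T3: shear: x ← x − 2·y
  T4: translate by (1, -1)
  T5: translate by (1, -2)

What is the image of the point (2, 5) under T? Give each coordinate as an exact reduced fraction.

T(p) = (-6, 5)

T1 shear: x ← x + 1·y: (2, 5) → (7, 5)
T2 translate by (1, 3): (7, 5) → (8, 8)
T3 shear: x ← x − 2·y: (8, 8) → (-8, 8)
T4 translate by (1, -1): (-8, 8) → (-7, 7)
T5 translate by (1, -2): (-7, 7) → (-6, 5)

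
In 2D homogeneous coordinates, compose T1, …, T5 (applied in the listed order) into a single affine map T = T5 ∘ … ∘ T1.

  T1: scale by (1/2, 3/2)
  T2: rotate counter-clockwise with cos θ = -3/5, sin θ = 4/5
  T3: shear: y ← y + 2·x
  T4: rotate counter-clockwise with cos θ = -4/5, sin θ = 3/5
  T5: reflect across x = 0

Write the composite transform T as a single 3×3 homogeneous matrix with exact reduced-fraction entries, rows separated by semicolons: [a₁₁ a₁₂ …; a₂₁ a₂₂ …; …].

T = [-9/25 -147/50 0; -1/50 48/25 0; 0 0 1]

T1 = [1/2 0 0; 0 3/2 0; 0 0 1]
T2·T1 = [-3/10 -6/5 0; 2/5 -9/10 0; 0 0 1]
T3·…·T1 = [-3/10 -6/5 0; -1/5 -33/10 0; 0 0 1]
T4·…·T1 = [9/25 147/50 0; -1/50 48/25 0; 0 0 1]
T5·…·T1 = [-9/25 -147/50 0; -1/50 48/25 0; 0 0 1]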